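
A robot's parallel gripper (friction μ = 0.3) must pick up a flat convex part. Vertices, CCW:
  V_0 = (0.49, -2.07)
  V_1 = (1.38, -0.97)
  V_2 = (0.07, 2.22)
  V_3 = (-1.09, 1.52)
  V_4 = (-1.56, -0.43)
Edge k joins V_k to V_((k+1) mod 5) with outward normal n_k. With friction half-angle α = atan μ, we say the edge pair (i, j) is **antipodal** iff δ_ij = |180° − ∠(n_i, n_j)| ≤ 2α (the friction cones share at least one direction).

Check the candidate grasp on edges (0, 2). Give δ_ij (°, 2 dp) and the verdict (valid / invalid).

α = atan 0.3 = 16.70°;  2α = 33.40°
edge 0: e_0 = (+0.89, +1.10);  n_0 = (+0.7774, -0.6290)
edge 2: e_2 = (-1.16, -0.70);  n_2 = (-0.5167, +0.8562)
∠(n_0, n_2) = 160.08°
δ = |180° − 160.08°| = 19.92°
19.92° ≤ 2α = 33.40°  →  valid

δ = 19.92°, valid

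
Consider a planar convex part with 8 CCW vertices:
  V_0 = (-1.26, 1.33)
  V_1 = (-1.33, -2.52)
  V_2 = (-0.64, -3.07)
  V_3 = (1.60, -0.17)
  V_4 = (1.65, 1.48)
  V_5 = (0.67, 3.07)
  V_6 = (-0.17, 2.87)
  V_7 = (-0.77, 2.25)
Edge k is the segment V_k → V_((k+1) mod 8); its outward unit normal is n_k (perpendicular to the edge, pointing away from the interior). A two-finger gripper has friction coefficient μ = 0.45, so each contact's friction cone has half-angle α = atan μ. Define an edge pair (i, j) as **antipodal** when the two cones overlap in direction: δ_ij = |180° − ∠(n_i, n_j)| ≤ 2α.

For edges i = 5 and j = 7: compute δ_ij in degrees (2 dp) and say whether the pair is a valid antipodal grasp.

α = atan 0.45 = 24.23°;  2α = 48.46°
edge 5: e_5 = (-0.84, -0.20);  n_5 = (-0.2316, +0.9728)
edge 7: e_7 = (-0.49, -0.92);  n_7 = (-0.8826, +0.4701)
∠(n_5, n_7) = 48.57°
δ = |180° − 48.57°| = 131.43°
131.43° > 2α = 48.46°  →  invalid

δ = 131.43°, invalid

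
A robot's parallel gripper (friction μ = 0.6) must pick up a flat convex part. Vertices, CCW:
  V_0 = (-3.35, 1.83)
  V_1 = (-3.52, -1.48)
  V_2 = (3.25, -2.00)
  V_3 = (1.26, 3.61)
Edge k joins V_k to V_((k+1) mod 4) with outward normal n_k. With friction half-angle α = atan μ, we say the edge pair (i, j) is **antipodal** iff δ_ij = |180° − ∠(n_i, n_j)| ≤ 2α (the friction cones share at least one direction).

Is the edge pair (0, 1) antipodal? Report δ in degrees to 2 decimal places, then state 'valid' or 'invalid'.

α = atan 0.6 = 30.96°;  2α = 61.93°
edge 0: e_0 = (-0.17, -3.31);  n_0 = (-0.9987, +0.0513)
edge 1: e_1 = (+6.77, -0.52);  n_1 = (-0.0766, -0.9971)
∠(n_0, n_1) = 88.55°
δ = |180° − 88.55°| = 91.45°
91.45° > 2α = 61.93°  →  invalid

δ = 91.45°, invalid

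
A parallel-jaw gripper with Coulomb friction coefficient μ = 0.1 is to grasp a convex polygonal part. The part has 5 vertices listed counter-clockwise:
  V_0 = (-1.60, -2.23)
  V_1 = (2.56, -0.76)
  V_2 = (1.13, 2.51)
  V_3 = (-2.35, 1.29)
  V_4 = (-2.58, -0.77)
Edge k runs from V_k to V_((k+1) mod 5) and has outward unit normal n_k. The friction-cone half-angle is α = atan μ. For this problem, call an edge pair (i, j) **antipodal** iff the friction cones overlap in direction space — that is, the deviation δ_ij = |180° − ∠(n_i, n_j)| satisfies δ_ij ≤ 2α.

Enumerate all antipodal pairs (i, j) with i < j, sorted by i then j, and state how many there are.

α = atan 0.1 = 5.71°;  2α = 11.42°
n_0 = (+0.3332, -0.9429)
n_1 = (+0.9162, +0.4007)
n_2 = (-0.3308, +0.9437)
n_3 = (-0.9938, +0.1110)
n_4 = (-0.8303, -0.5573)
  (0,1): δ = 85.84°  ·
  (0,2): δ = 0.14°  ✓
  (0,3): δ = 64.17°  ·
  (0,4): δ = 104.41°  ·
  (1,2): δ = 94.30°  ·
  (1,3): δ = 29.99°  ·
  (1,4): δ = 10.25°  ✓
  (2,3): δ = 115.69°  ·
  (2,4): δ = 75.45°  ·
  (3,4): δ = 139.76°  ·
antipodal pairs: 2

count = 2; pairs: (0,2), (1,4)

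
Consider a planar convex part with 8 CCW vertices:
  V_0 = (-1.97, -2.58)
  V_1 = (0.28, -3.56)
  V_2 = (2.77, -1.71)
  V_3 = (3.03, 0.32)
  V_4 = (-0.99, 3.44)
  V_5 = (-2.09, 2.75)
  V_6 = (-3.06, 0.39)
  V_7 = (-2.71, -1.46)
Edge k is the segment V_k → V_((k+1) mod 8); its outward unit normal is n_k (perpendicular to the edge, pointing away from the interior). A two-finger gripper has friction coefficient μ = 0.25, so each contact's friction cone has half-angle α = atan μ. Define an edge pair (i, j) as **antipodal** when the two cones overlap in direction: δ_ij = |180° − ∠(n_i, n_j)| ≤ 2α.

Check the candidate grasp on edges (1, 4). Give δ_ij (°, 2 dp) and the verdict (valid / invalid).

α = atan 0.25 = 14.04°;  2α = 28.07°
edge 1: e_1 = (+2.49, +1.85);  n_1 = (+0.5964, -0.8027)
edge 4: e_4 = (-1.10, -0.69);  n_4 = (-0.5314, +0.8471)
∠(n_1, n_4) = 175.49°
δ = |180° − 175.49°| = 4.51°
4.51° ≤ 2α = 28.07°  →  valid

δ = 4.51°, valid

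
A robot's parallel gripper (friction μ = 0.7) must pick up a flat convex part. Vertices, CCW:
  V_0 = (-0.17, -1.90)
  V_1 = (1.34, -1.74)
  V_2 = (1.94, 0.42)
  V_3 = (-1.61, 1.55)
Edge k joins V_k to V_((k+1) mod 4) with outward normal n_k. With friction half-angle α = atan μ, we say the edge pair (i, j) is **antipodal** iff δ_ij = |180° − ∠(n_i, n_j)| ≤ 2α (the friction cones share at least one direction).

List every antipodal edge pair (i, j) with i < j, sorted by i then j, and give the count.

count = 3; pairs: (0,2), (1,3), (2,3)

α = atan 0.7 = 34.99°;  2α = 69.98°
n_0 = (+0.1054, -0.9944)
n_1 = (+0.9635, -0.2676)
n_2 = (+0.3033, +0.9529)
n_3 = (-0.9228, -0.3852)
  (0,1): δ = 111.57°  ·
  (0,2): δ = 23.71°  ✓
  (0,3): δ = 106.61°  ·
  (1,2): δ = 92.13°  ·
  (1,3): δ = 38.18°  ✓
  (2,3): δ = 49.69°  ✓
antipodal pairs: 3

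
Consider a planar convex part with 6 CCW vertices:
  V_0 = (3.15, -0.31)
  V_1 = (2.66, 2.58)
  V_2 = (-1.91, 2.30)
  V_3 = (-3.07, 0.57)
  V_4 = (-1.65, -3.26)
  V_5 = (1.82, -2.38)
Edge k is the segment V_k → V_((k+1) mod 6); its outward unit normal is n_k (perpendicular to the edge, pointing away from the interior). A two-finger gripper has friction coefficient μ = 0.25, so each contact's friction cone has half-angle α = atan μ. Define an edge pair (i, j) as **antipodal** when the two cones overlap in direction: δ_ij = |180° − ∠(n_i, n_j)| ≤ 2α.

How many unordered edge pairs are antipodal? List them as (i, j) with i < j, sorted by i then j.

α = atan 0.25 = 14.04°;  2α = 28.07°
n_0 = (+0.9859, +0.1672)
n_1 = (-0.0612, +0.9981)
n_2 = (-0.8306, +0.5569)
n_3 = (-0.9376, -0.3476)
n_4 = (+0.2458, -0.9693)
n_5 = (+0.8413, -0.5406)
  (0,1): δ = 96.12°  ·
  (0,2): δ = 43.47°  ·
  (0,3): δ = 10.72°  ✓
  (0,4): δ = 94.61°  ·
  (0,5): δ = 137.66°  ·
  (1,2): δ = 127.35°  ·
  (1,3): δ = 73.16°  ·
  (1,4): δ = 10.72°  ✓
  (1,5): δ = 53.77°  ·
  (2,3): δ = 125.81°  ·
  (2,4): δ = 41.93°  ·
  (2,5): δ = 1.12°  ✓
  (3,4): δ = 96.11°  ·
  (3,5): δ = 53.06°  ·
  (4,5): δ = 136.95°  ·
antipodal pairs: 3

count = 3; pairs: (0,3), (1,4), (2,5)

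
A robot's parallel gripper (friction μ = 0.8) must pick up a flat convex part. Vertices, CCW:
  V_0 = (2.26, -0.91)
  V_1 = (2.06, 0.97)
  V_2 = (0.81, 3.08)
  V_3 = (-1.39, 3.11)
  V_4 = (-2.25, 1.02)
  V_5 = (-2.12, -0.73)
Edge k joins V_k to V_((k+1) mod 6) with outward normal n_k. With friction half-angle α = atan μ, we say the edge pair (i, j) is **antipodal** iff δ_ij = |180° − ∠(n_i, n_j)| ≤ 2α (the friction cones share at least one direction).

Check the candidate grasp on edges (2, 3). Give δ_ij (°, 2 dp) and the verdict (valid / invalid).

δ = 111.59°, invalid

α = atan 0.8 = 38.66°;  2α = 77.32°
edge 2: e_2 = (-2.20, +0.03);  n_2 = (+0.0136, +0.9999)
edge 3: e_3 = (-0.86, -2.09);  n_3 = (-0.9248, +0.3805)
∠(n_2, n_3) = 68.41°
δ = |180° − 68.41°| = 111.59°
111.59° > 2α = 77.32°  →  invalid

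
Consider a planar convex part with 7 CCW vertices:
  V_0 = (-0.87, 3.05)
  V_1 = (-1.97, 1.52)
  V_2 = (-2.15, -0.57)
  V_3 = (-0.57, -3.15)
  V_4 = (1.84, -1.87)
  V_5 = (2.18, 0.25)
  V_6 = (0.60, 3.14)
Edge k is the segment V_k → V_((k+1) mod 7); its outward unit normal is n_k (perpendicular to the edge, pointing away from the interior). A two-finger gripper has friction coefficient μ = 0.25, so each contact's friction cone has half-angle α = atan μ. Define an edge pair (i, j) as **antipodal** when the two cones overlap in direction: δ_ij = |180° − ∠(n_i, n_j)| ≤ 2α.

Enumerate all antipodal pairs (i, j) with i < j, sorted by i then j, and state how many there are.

α = atan 0.25 = 14.04°;  2α = 28.07°
n_0 = (-0.8119, +0.5837)
n_1 = (-0.9963, +0.0858)
n_2 = (-0.8528, -0.5223)
n_3 = (+0.4691, -0.8832)
n_4 = (+0.9874, -0.1584)
n_5 = (+0.8774, +0.4797)
n_6 = (-0.0611, +0.9981)
  (0,1): δ = 149.21°  ·
  (0,2): δ = 112.80°  ·
  (0,3): δ = 26.31°  ✓
  (0,4): δ = 26.60°  ✓
  (0,5): δ = 64.38°  ·
  (0,6): δ = 129.22°  ·
  (1,2): δ = 143.59°  ·
  (1,3): δ = 57.10°  ·
  (1,4): δ = 4.19°  ✓
  (1,5): δ = 33.59°  ·
  (1,6): δ = 98.43°  ·
  (2,3): δ = 93.51°  ·
  (2,4): δ = 40.59°  ·
  (2,5): δ = 2.82°  ✓
  (2,6): δ = 62.02°  ·
  (3,4): δ = 127.09°  ·
  (3,5): δ = 89.31°  ·
  (3,6): δ = 24.47°  ✓
  (4,5): δ = 142.22°  ·
  (4,6): δ = 77.39°  ·
  (5,6): δ = 115.16°  ·
antipodal pairs: 5

count = 5; pairs: (0,3), (0,4), (1,4), (2,5), (3,6)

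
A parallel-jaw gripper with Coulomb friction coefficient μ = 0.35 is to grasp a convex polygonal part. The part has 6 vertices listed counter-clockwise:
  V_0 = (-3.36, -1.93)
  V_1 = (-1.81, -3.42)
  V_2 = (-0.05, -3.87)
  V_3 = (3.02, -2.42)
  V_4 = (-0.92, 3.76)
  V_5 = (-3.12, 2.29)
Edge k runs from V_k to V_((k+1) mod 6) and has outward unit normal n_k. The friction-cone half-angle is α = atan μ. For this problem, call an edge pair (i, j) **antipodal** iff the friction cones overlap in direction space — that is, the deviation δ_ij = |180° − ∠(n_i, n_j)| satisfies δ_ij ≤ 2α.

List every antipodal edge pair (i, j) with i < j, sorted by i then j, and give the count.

count = 3; pairs: (0,3), (2,4), (3,5)

α = atan 0.35 = 19.29°;  2α = 38.58°
n_0 = (-0.6930, -0.7209)
n_1 = (-0.2477, -0.9688)
n_2 = (+0.4271, -0.9042)
n_3 = (+0.8432, +0.5376)
n_4 = (-0.5556, +0.8315)
n_5 = (-0.9984, +0.0568)
  (0,1): δ = 150.47°  ·
  (0,2): δ = 110.85°  ·
  (0,3): δ = 13.61°  ✓
  (0,4): δ = 77.62°  ·
  (0,5): δ = 130.61°  ·
  (1,2): δ = 140.38°  ·
  (1,3): δ = 43.14°  ·
  (1,4): δ = 48.09°  ·
  (1,5): δ = 101.09°  ·
  (2,3): δ = 82.76°  ·
  (2,4): δ = 8.47°  ✓
  (2,5): δ = 61.46°  ·
  (3,4): δ = 88.77°  ·
  (3,5): δ = 35.77°  ✓
  (4,5): δ = 127.01°  ·
antipodal pairs: 3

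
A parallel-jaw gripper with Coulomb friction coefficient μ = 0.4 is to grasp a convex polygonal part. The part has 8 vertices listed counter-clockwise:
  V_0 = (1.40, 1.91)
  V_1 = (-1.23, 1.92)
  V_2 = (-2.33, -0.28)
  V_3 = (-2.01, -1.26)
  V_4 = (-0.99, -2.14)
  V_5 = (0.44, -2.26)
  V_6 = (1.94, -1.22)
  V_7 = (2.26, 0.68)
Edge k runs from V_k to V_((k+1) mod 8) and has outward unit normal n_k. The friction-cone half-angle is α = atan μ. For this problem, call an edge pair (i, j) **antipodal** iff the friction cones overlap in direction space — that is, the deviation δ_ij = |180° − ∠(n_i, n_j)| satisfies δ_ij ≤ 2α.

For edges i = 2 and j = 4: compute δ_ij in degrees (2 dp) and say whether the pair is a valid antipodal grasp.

α = atan 0.4 = 21.80°;  2α = 43.60°
edge 2: e_2 = (+0.32, -0.98);  n_2 = (-0.9506, -0.3104)
edge 4: e_4 = (+1.43, -0.12);  n_4 = (-0.0836, -0.9965)
∠(n_2, n_4) = 67.12°
δ = |180° − 67.12°| = 112.88°
112.88° > 2α = 43.60°  →  invalid

δ = 112.88°, invalid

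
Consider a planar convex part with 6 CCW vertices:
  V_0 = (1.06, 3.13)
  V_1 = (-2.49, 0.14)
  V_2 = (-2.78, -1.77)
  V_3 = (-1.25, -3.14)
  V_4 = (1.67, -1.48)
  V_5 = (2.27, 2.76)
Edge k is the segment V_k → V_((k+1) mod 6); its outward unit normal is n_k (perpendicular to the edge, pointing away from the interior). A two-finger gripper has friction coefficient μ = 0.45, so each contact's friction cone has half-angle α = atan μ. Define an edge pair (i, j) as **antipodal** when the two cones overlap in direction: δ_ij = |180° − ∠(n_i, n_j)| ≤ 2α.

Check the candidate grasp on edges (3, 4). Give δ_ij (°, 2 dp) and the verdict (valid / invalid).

δ = 127.67°, invalid

α = atan 0.45 = 24.23°;  2α = 48.46°
edge 3: e_3 = (+2.92, +1.66);  n_3 = (+0.4942, -0.8693)
edge 4: e_4 = (+0.60, +4.24);  n_4 = (+0.9901, -0.1401)
∠(n_3, n_4) = 52.33°
δ = |180° − 52.33°| = 127.67°
127.67° > 2α = 48.46°  →  invalid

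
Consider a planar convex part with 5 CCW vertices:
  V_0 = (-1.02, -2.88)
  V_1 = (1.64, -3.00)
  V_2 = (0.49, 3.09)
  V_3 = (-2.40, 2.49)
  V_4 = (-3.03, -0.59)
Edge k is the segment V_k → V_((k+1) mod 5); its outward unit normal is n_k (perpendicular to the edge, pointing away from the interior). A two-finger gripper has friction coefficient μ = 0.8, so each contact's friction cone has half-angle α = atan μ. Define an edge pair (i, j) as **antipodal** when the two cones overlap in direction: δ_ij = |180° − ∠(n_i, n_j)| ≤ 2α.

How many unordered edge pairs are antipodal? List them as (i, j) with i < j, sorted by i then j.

α = atan 0.8 = 38.66°;  2α = 77.32°
n_0 = (-0.0451, -0.9990)
n_1 = (+0.9826, +0.1856)
n_2 = (-0.2033, +0.9791)
n_3 = (-0.9797, +0.2004)
n_4 = (-0.7516, -0.6597)
  (0,1): δ = 76.72°  ✓
  (0,2): δ = 14.31°  ✓
  (0,3): δ = 81.02°  ·
  (0,4): δ = 133.86°  ·
  (1,2): δ = 88.96°  ·
  (1,3): δ = 22.25°  ✓
  (1,4): δ = 30.58°  ✓
  (2,3): δ = 113.29°  ·
  (2,4): δ = 60.45°  ✓
  (3,4): δ = 127.17°  ·
antipodal pairs: 5

count = 5; pairs: (0,1), (0,2), (1,3), (1,4), (2,4)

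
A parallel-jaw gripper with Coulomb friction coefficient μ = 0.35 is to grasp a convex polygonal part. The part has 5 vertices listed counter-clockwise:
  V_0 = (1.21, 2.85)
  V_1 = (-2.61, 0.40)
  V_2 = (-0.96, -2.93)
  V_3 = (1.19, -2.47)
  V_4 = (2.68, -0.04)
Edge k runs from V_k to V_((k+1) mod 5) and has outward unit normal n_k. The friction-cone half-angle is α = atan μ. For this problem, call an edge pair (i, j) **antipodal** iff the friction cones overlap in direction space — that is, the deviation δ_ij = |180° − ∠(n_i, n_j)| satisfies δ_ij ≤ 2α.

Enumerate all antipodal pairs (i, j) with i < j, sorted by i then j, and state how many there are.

α = atan 0.35 = 19.29°;  2α = 38.58°
n_0 = (-0.5399, +0.8418)
n_1 = (-0.8960, -0.4440)
n_2 = (+0.2092, -0.9779)
n_3 = (+0.8525, -0.5227)
n_4 = (+0.8913, +0.4534)
  (0,1): δ = 96.32°  ·
  (0,2): δ = 20.60°  ✓
  (0,3): δ = 25.81°  ✓
  (0,4): δ = 84.29°  ·
  (1,2): δ = 104.28°  ·
  (1,3): δ = 57.87°  ·
  (1,4): δ = 0.60°  ✓
  (2,3): δ = 133.59°  ·
  (2,4): δ = 75.12°  ·
  (3,4): δ = 121.52°  ·
antipodal pairs: 3

count = 3; pairs: (0,2), (0,3), (1,4)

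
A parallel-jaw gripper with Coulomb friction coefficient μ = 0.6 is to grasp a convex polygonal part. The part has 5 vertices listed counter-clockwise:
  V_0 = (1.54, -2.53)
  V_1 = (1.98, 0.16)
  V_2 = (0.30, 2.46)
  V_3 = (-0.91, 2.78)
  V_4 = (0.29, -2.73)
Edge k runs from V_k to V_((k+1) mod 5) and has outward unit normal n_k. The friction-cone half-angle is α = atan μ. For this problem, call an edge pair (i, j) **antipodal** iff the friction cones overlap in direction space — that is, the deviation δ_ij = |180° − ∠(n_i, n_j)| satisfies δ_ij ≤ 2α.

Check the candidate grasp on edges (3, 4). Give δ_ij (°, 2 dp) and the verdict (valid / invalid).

δ = 93.20°, invalid

α = atan 0.6 = 30.96°;  2α = 61.93°
edge 3: e_3 = (+1.20, -5.51);  n_3 = (-0.9771, -0.2128)
edge 4: e_4 = (+1.25, +0.20);  n_4 = (+0.1580, -0.9874)
∠(n_3, n_4) = 86.80°
δ = |180° − 86.80°| = 93.20°
93.20° > 2α = 61.93°  →  invalid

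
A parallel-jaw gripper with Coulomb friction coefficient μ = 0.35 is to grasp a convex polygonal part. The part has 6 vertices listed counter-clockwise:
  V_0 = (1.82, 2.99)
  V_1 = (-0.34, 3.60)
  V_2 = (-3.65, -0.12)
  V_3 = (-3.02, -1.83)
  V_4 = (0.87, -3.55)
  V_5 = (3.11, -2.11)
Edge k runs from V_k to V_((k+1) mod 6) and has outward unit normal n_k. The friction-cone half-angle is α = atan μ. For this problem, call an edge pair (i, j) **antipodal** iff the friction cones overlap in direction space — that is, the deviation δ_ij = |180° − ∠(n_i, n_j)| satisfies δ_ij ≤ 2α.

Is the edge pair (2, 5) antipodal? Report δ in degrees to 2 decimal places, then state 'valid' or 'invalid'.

α = atan 0.35 = 19.29°;  2α = 38.58°
edge 2: e_2 = (+0.63, -1.71);  n_2 = (-0.9383, -0.3457)
edge 5: e_5 = (-1.29, +5.10);  n_5 = (+0.9695, +0.2452)
∠(n_2, n_5) = 173.97°
δ = |180° − 173.97°| = 6.03°
6.03° ≤ 2α = 38.58°  →  valid

δ = 6.03°, valid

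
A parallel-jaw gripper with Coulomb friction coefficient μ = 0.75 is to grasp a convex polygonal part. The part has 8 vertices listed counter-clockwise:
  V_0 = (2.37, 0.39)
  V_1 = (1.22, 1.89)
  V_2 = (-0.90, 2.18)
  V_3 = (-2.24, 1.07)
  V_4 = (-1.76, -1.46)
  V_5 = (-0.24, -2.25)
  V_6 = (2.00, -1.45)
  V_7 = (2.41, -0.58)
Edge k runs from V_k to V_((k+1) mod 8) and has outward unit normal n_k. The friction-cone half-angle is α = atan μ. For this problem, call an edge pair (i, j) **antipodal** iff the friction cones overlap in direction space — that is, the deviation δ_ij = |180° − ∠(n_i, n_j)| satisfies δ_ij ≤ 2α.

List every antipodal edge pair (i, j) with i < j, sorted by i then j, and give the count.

α = atan 0.75 = 36.87°;  2α = 73.74°
n_0 = (+0.7936, +0.6084)
n_1 = (+0.1355, +0.9908)
n_2 = (-0.6379, +0.7701)
n_3 = (-0.9825, -0.1864)
n_4 = (-0.4612, -0.8873)
n_5 = (+0.3363, -0.9417)
n_6 = (+0.9046, -0.4263)
n_7 = (+0.9992, +0.0412)
  (0,1): δ = 135.27°  ·
  (0,2): δ = 87.84°  ·
  (0,3): δ = 26.73°  ✓
  (0,4): δ = 25.06°  ✓
  (0,5): δ = 72.18°  ✓
  (0,6): δ = 117.29°  ·
  (0,7): δ = 144.89°  ·
  (1,2): δ = 132.57°  ·
  (1,3): δ = 71.47°  ✓
  (1,4): δ = 19.67°  ✓
  (1,5): δ = 27.44°  ✓
  (1,6): δ = 72.56°  ✓
  (1,7): δ = 100.15°  ·
  (2,3): δ = 118.89°  ·
  (2,4): δ = 67.10°  ✓
  (2,5): δ = 19.98°  ✓
  (2,6): δ = 25.13°  ✓
  (2,7): δ = 52.72°  ✓
  (3,4): δ = 128.21°  ·
  (3,5): δ = 81.09°  ·
  (3,6): δ = 35.98°  ✓
  (3,7): δ = 8.38°  ✓
  (4,5): δ = 132.88°  ·
  (4,6): δ = 87.77°  ·
  (4,7): δ = 60.18°  ✓
  (5,6): δ = 134.89°  ·
  (5,7): δ = 107.29°  ·
  (6,7): δ = 152.41°  ·
antipodal pairs: 14

count = 14; pairs: (0,3), (0,4), (0,5), (1,3), (1,4), (1,5), (1,6), (2,4), (2,5), (2,6), (2,7), (3,6), (3,7), (4,7)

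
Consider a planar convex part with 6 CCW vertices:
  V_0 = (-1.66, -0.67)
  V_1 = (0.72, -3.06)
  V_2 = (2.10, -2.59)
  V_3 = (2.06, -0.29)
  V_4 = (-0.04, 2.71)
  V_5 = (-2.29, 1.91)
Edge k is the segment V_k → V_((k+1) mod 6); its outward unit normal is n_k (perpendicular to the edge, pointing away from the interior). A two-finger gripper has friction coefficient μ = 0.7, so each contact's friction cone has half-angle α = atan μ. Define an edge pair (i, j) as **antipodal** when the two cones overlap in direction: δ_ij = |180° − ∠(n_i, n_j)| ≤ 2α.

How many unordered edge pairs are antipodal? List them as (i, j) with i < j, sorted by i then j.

α = atan 0.7 = 34.99°;  2α = 69.98°
n_0 = (-0.7086, -0.7056)
n_1 = (+0.3224, -0.9466)
n_2 = (+0.9998, +0.0174)
n_3 = (+0.8192, +0.5735)
n_4 = (-0.3350, +0.9422)
n_5 = (-0.9715, -0.2372)
  (0,1): δ = 116.07°  ·
  (0,2): δ = 43.88°  ✓
  (0,3): δ = 9.89°  ✓
  (0,4): δ = 64.69°  ✓
  (0,5): δ = 148.84°  ·
  (1,2): δ = 107.81°  ·
  (1,3): δ = 73.82°  ·
  (1,4): δ = 0.77°  ✓
  (1,5): δ = 84.91°  ·
  (2,3): δ = 146.00°  ·
  (2,4): δ = 71.42°  ·
  (2,5): δ = 12.73°  ✓
  (3,4): δ = 105.42°  ·
  (3,5): δ = 21.27°  ✓
  (4,5): δ = 95.85°  ·
antipodal pairs: 6

count = 6; pairs: (0,2), (0,3), (0,4), (1,4), (2,5), (3,5)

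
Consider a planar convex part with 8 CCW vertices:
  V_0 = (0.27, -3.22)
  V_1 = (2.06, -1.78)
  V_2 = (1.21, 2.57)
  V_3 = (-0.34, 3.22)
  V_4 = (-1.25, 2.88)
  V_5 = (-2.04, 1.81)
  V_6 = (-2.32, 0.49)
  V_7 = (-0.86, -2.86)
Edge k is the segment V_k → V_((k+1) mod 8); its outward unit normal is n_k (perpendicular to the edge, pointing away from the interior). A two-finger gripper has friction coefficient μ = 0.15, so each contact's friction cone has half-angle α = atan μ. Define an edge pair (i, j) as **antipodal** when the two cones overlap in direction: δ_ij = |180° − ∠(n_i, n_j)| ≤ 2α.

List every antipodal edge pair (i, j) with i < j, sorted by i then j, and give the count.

α = atan 0.15 = 8.53°;  2α = 17.06°
n_0 = (+0.6268, -0.7792)
n_1 = (+0.9814, +0.1918)
n_2 = (+0.3867, +0.9222)
n_3 = (-0.3500, +0.9368)
n_4 = (-0.8045, +0.5940)
n_5 = (-0.9782, +0.2075)
n_6 = (-0.9167, -0.3995)
n_7 = (-0.3036, -0.9528)
  (0,1): δ = 117.76°  ·
  (0,2): δ = 61.57°  ·
  (0,3): δ = 18.33°  ·
  (0,4): δ = 14.75°  ✓
  (0,5): δ = 39.21°  ·
  (0,6): δ = 74.73°  ·
  (0,7): δ = 123.51°  ·
  (1,2): δ = 123.81°  ·
  (1,3): δ = 80.57°  ·
  (1,4): δ = 47.50°  ·
  (1,5): δ = 23.03°  ·
  (1,6): δ = 12.49°  ✓
  (1,7): δ = 61.27°  ·
  (2,3): δ = 136.76°  ·
  (2,4): δ = 103.69°  ·
  (2,5): δ = 79.23°  ·
  (2,6): δ = 43.70°  ·
  (2,7): δ = 5.08°  ✓
  (3,4): δ = 146.93°  ·
  (3,5): δ = 122.46°  ·
  (3,6): δ = 86.94°  ·
  (3,7): δ = 38.16°  ·
  (4,5): δ = 155.54°  ·
  (4,6): δ = 120.01°  ·
  (4,7): δ = 71.23°  ·
  (5,6): δ = 144.48°  ·
  (5,7): δ = 95.69°  ·
  (6,7): δ = 131.22°  ·
antipodal pairs: 3

count = 3; pairs: (0,4), (1,6), (2,7)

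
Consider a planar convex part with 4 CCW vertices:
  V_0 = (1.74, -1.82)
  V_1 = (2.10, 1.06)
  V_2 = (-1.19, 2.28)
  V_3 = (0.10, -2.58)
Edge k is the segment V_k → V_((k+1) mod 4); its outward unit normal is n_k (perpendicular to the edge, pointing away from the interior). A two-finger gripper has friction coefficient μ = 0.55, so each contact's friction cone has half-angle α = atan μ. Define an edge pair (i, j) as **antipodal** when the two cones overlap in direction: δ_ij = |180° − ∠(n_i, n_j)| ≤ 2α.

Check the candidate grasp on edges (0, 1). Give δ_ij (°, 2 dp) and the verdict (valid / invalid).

δ = 103.22°, invalid

α = atan 0.55 = 28.81°;  2α = 57.62°
edge 0: e_0 = (+0.36, +2.88);  n_0 = (+0.9923, -0.1240)
edge 1: e_1 = (-3.29, +1.22);  n_1 = (+0.3477, +0.9376)
∠(n_0, n_1) = 76.78°
δ = |180° − 76.78°| = 103.22°
103.22° > 2α = 57.62°  →  invalid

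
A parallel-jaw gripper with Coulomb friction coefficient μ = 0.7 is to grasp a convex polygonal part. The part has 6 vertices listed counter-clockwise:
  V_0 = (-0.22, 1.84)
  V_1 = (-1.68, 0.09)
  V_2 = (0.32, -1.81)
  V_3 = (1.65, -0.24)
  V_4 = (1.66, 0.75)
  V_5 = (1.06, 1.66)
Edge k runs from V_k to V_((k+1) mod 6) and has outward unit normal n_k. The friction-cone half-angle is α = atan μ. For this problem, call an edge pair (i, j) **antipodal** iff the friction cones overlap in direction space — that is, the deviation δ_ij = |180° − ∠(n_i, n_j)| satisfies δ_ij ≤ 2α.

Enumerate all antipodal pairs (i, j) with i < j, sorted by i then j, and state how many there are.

count = 6; pairs: (0,2), (0,3), (1,3), (1,4), (1,5), (2,5)

α = atan 0.7 = 34.99°;  2α = 69.98°
n_0 = (-0.7679, +0.6406)
n_1 = (-0.6887, -0.7250)
n_2 = (+0.7630, -0.6464)
n_3 = (+0.9999, -0.0101)
n_4 = (+0.8349, +0.5505)
n_5 = (+0.1393, +0.9903)
  (0,1): δ = 93.69°  ·
  (0,2): δ = 0.43°  ✓
  (0,3): δ = 39.26°  ✓
  (0,4): δ = 73.24°  ·
  (0,5): δ = 121.83°  ·
  (1,2): δ = 86.74°  ·
  (1,3): δ = 47.05°  ✓
  (1,4): δ = 13.07°  ✓
  (1,5): δ = 35.53°  ✓
  (2,3): δ = 140.31°  ·
  (2,4): δ = 106.33°  ·
  (2,5): δ = 57.74°  ✓
  (3,4): δ = 146.02°  ·
  (3,5): δ = 97.43°  ·
  (4,5): δ = 131.40°  ·
antipodal pairs: 6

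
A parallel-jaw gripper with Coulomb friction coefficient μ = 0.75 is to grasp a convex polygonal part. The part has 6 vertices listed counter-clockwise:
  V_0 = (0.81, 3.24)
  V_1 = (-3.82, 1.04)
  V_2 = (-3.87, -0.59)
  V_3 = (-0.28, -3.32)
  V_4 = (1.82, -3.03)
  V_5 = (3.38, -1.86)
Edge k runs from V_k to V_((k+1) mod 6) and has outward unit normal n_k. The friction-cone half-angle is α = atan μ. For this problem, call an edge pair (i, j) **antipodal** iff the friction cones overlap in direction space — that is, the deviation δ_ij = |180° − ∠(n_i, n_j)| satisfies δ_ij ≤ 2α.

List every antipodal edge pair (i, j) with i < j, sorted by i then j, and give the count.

α = atan 0.75 = 36.87°;  2α = 73.74°
n_0 = (-0.4292, +0.9032)
n_1 = (-0.9995, +0.0307)
n_2 = (-0.6053, -0.7960)
n_3 = (+0.1368, -0.9906)
n_4 = (+0.6000, -0.8000)
n_5 = (+0.8930, +0.4500)
  (0,1): δ = 117.17°  ·
  (0,2): δ = 62.67°  ✓
  (0,3): δ = 17.55°  ✓
  (0,4): δ = 11.45°  ✓
  (0,5): δ = 91.33°  ·
  (1,2): δ = 125.49°  ·
  (1,3): δ = 80.38°  ·
  (1,4): δ = 51.37°  ✓
  (1,5): δ = 28.50°  ✓
  (2,3): δ = 134.89°  ·
  (2,4): δ = 105.88°  ·
  (2,5): δ = 26.00°  ✓
  (3,4): δ = 150.99°  ·
  (3,5): δ = 71.12°  ✓
  (4,5): δ = 100.13°  ·
antipodal pairs: 7

count = 7; pairs: (0,2), (0,3), (0,4), (1,4), (1,5), (2,5), (3,5)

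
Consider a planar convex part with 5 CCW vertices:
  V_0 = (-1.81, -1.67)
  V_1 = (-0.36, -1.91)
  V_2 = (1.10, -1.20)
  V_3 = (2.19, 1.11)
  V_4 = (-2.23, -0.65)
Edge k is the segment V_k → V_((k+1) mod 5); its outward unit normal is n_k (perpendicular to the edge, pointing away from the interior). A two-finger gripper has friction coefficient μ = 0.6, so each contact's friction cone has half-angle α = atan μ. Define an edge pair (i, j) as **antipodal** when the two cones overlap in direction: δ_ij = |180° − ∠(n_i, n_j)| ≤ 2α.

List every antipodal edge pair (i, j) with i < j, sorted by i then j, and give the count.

count = 4; pairs: (0,3), (1,3), (2,3), (2,4)

α = atan 0.6 = 30.96°;  2α = 61.93°
n_0 = (-0.1633, -0.9866)
n_1 = (+0.4373, -0.8993)
n_2 = (+0.9044, -0.4267)
n_3 = (-0.3699, +0.9291)
n_4 = (-0.9247, -0.3807)
  (0,1): δ = 144.67°  ·
  (0,2): δ = 105.86°  ·
  (0,3): δ = 31.11°  ✓
  (0,4): δ = 121.78°  ·
  (1,2): δ = 141.19°  ·
  (1,3): δ = 4.22°  ✓
  (1,4): δ = 86.45°  ·
  (2,3): δ = 43.03°  ✓
  (2,4): δ = 47.64°  ✓
  (3,4): δ = 89.33°  ·
antipodal pairs: 4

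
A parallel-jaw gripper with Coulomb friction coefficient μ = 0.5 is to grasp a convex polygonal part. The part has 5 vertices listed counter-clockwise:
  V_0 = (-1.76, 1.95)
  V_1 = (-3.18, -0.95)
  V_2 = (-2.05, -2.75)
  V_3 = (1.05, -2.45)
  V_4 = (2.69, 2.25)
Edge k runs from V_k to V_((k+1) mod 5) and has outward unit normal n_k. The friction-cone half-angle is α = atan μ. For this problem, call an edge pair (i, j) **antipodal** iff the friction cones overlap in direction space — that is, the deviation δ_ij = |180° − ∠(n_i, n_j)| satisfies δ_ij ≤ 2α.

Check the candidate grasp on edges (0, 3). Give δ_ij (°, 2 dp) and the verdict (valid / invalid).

δ = 6.85°, valid

α = atan 0.5 = 26.57°;  2α = 53.13°
edge 0: e_0 = (-1.42, -2.90);  n_0 = (-0.8981, +0.4398)
edge 3: e_3 = (+1.64, +4.70);  n_3 = (+0.9442, -0.3295)
∠(n_0, n_3) = 173.15°
δ = |180° − 173.15°| = 6.85°
6.85° ≤ 2α = 53.13°  →  valid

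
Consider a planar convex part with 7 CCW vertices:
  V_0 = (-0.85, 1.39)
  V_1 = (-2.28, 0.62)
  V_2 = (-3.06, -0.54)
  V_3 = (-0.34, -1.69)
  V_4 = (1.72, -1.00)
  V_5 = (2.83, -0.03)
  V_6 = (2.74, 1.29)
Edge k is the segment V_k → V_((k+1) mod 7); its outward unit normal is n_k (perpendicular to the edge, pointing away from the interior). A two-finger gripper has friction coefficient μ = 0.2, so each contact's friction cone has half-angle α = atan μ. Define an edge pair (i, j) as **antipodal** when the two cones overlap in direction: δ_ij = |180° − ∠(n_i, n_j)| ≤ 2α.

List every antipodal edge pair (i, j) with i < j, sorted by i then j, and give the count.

α = atan 0.2 = 11.31°;  2α = 22.62°
n_0 = (-0.4741, +0.8805)
n_1 = (-0.8298, +0.5580)
n_2 = (-0.3894, -0.9211)
n_3 = (+0.3176, -0.9482)
n_4 = (+0.6580, -0.7530)
n_5 = (+0.9977, +0.0680)
n_6 = (+0.0278, +0.9996)
  (0,1): δ = 152.22°  ·
  (0,2): δ = 51.22°  ·
  (0,3): δ = 9.78°  ✓
  (0,4): δ = 12.85°  ✓
  (0,5): δ = 65.60°  ·
  (0,6): δ = 150.10°  ·
  (1,2): δ = 79.00°  ·
  (1,3): δ = 37.56°  ·
  (1,4): δ = 14.93°  ✓
  (1,5): δ = 37.82°  ·
  (1,6): δ = 122.32°  ·
  (2,3): δ = 138.56°  ·
  (2,4): δ = 115.93°  ·
  (2,5): δ = 63.18°  ·
  (2,6): δ = 21.32°  ✓
  (3,4): δ = 157.37°  ·
  (3,5): δ = 104.62°  ·
  (3,6): δ = 20.11°  ✓
  (4,5): δ = 127.25°  ·
  (4,6): δ = 42.74°  ·
  (5,6): δ = 95.50°  ·
antipodal pairs: 5

count = 5; pairs: (0,3), (0,4), (1,4), (2,6), (3,6)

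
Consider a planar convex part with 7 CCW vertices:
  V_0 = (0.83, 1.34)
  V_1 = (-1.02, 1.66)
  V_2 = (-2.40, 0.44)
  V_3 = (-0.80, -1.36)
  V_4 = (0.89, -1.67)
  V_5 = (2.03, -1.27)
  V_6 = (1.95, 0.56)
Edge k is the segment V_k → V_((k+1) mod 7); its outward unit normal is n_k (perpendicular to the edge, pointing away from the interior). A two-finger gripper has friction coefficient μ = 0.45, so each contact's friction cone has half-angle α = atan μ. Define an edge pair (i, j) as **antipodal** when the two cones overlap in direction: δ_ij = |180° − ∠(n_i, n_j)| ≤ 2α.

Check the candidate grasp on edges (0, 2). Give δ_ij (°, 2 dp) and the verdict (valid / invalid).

δ = 38.55°, valid

α = atan 0.45 = 24.23°;  2α = 48.46°
edge 0: e_0 = (-1.85, +0.32);  n_0 = (+0.1704, +0.9854)
edge 2: e_2 = (+1.60, -1.80);  n_2 = (-0.7474, -0.6644)
∠(n_0, n_2) = 141.45°
δ = |180° − 141.45°| = 38.55°
38.55° ≤ 2α = 48.46°  →  valid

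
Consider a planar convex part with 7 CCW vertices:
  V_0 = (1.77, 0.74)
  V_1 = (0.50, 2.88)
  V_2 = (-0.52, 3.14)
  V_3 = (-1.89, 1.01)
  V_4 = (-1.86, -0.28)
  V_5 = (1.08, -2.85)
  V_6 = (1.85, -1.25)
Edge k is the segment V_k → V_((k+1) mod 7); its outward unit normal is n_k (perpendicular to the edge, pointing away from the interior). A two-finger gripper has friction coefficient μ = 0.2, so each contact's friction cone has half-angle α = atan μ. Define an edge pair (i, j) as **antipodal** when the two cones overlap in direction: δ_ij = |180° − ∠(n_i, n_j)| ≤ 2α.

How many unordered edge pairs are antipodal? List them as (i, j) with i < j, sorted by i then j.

α = atan 0.2 = 11.31°;  2α = 22.62°
n_0 = (+0.8600, +0.5104)
n_1 = (+0.2470, +0.9690)
n_2 = (-0.8411, +0.5410)
n_3 = (-0.9997, -0.0232)
n_4 = (-0.6581, -0.7529)
n_5 = (+0.9011, -0.4336)
n_6 = (+0.9992, +0.0402)
  (0,1): δ = 134.99°  ·
  (0,2): δ = 63.44°  ·
  (0,3): δ = 29.36°  ·
  (0,4): δ = 18.15°  ✓
  (0,5): δ = 123.61°  ·
  (0,6): δ = 151.61°  ·
  (1,2): δ = 108.45°  ·
  (1,3): δ = 74.37°  ·
  (1,4): δ = 26.86°  ·
  (1,5): δ = 78.60°  ·
  (1,6): δ = 106.60°  ·
  (2,3): δ = 145.92°  ·
  (2,4): δ = 98.41°  ·
  (2,5): δ = 7.05°  ✓
  (2,6): δ = 35.05°  ·
  (3,4): δ = 132.49°  ·
  (3,5): δ = 27.03°  ·
  (3,6): δ = 0.97°  ✓
  (4,5): δ = 74.54°  ·
  (4,6): δ = 46.54°  ·
  (5,6): δ = 152.00°  ·
antipodal pairs: 3

count = 3; pairs: (0,4), (2,5), (3,6)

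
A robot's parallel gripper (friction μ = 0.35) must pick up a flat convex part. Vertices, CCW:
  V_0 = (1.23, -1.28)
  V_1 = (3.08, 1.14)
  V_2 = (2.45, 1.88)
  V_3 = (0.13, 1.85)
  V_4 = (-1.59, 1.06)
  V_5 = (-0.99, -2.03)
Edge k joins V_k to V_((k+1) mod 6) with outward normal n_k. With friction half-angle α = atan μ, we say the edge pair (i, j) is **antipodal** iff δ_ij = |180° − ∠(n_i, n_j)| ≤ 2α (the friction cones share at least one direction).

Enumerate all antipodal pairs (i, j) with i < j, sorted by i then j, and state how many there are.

α = atan 0.35 = 19.29°;  2α = 38.58°
n_0 = (+0.7945, -0.6073)
n_1 = (+0.7614, +0.6482)
n_2 = (-0.0129, +0.9999)
n_3 = (-0.4174, +0.9087)
n_4 = (-0.9817, -0.1906)
n_5 = (+0.3201, -0.9474)
  (0,1): δ = 102.19°  ·
  (0,2): δ = 51.86°  ·
  (0,3): δ = 27.93°  ✓
  (0,4): δ = 48.39°  ·
  (0,5): δ = 146.06°  ·
  (1,2): δ = 129.67°  ·
  (1,3): δ = 105.74°  ·
  (1,4): δ = 29.42°  ✓
  (1,5): δ = 68.26°  ·
  (2,3): δ = 156.07°  ·
  (2,4): δ = 79.75°  ·
  (2,5): δ = 17.93°  ✓
  (3,4): δ = 103.68°  ·
  (3,5): δ = 6.00°  ✓
  (4,5): δ = 82.32°  ·
antipodal pairs: 4

count = 4; pairs: (0,3), (1,4), (2,5), (3,5)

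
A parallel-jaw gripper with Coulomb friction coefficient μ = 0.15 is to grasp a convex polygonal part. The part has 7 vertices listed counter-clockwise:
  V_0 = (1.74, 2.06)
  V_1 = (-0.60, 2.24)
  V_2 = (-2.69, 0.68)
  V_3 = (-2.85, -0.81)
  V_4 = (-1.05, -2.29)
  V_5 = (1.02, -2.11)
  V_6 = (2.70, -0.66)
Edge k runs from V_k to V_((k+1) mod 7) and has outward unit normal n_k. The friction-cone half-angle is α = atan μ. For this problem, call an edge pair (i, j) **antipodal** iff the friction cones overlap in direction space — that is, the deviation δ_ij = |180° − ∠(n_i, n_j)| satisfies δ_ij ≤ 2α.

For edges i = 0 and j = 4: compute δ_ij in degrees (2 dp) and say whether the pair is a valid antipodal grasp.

α = atan 0.15 = 8.53°;  2α = 17.06°
edge 0: e_0 = (-2.34, +0.18);  n_0 = (+0.0767, +0.9971)
edge 4: e_4 = (+2.07, +0.18);  n_4 = (+0.0866, -0.9962)
∠(n_0, n_4) = 170.63°
δ = |180° − 170.63°| = 9.37°
9.37° ≤ 2α = 17.06°  →  valid

δ = 9.37°, valid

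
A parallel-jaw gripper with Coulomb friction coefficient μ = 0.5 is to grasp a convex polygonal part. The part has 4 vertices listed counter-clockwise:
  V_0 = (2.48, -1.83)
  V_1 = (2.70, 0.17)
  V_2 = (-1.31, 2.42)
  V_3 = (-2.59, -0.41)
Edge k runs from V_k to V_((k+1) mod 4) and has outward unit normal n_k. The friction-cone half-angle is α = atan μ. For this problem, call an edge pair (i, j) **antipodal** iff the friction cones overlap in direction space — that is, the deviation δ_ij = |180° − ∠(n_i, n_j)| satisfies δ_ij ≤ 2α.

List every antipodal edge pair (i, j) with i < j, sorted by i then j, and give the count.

count = 2; pairs: (0,2), (1,3)

α = atan 0.5 = 26.57°;  2α = 53.13°
n_0 = (+0.9940, -0.1093)
n_1 = (+0.4893, +0.8721)
n_2 = (-0.9111, +0.4121)
n_3 = (-0.2697, -0.9629)
  (0,1): δ = 113.02°  ·
  (0,2): δ = 18.06°  ✓
  (0,3): δ = 80.63°  ·
  (1,2): δ = 85.04°  ·
  (1,3): δ = 13.65°  ✓
  (2,3): δ = 81.31°  ·
antipodal pairs: 2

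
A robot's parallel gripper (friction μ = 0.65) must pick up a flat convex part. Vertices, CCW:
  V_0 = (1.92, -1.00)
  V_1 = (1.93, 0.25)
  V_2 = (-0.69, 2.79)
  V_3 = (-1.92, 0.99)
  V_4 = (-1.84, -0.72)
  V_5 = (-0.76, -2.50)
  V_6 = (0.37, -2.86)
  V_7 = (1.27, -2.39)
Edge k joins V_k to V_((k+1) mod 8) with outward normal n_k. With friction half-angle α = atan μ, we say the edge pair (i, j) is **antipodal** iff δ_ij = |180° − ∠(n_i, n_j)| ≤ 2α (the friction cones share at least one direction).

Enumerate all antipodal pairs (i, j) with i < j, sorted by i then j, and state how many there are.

α = atan 0.65 = 33.02°;  2α = 66.05°
n_0 = (+1.0000, -0.0080)
n_1 = (+0.6961, +0.7180)
n_2 = (-0.8256, +0.5642)
n_3 = (-0.9989, -0.0467)
n_4 = (-0.8549, -0.5187)
n_5 = (-0.3036, -0.9528)
n_6 = (+0.4629, -0.8864)
n_7 = (+0.9058, -0.4236)
  (0,1): δ = 133.65°  ·
  (0,2): δ = 33.89°  ✓
  (0,3): δ = 3.14°  ✓
  (0,4): δ = 31.71°  ✓
  (0,5): δ = 72.79°  ·
  (0,6): δ = 118.03°  ·
  (0,7): δ = 155.40°  ·
  (1,2): δ = 80.23°  ·
  (1,3): δ = 43.21°  ✓
  (1,4): δ = 14.64°  ✓
  (1,5): δ = 26.44°  ✓
  (1,6): δ = 71.69°  ·
  (1,7): δ = 109.05°  ·
  (2,3): δ = 142.98°  ·
  (2,4): δ = 114.41°  ·
  (2,5): δ = 73.32°  ·
  (2,6): δ = 28.08°  ✓
  (2,7): δ = 9.28°  ✓
  (3,4): δ = 151.43°  ·
  (3,5): δ = 110.35°  ·
  (3,6): δ = 65.10°  ✓
  (3,7): δ = 27.74°  ✓
  (4,5): δ = 138.92°  ·
  (4,6): δ = 93.67°  ·
  (4,7): δ = 56.31°  ✓
  (5,6): δ = 134.75°  ·
  (5,7): δ = 97.39°  ·
  (6,7): δ = 142.64°  ·
antipodal pairs: 11

count = 11; pairs: (0,2), (0,3), (0,4), (1,3), (1,4), (1,5), (2,6), (2,7), (3,6), (3,7), (4,7)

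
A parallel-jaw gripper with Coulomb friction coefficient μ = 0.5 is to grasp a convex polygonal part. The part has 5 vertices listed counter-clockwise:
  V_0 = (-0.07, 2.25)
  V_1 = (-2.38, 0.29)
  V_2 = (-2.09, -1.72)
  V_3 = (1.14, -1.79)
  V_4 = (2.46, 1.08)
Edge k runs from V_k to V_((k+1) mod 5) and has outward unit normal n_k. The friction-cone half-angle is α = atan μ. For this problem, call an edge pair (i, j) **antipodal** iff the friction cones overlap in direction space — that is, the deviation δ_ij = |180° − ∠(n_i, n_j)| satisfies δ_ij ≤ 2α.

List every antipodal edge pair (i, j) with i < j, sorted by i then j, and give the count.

α = atan 0.5 = 26.57°;  2α = 53.13°
n_0 = (-0.6470, +0.7625)
n_1 = (-0.9898, -0.1428)
n_2 = (-0.0217, -0.9998)
n_3 = (+0.9085, -0.4179)
n_4 = (+0.4197, +0.9076)
  (0,1): δ = 122.10°  ·
  (0,2): δ = 41.56°  ✓
  (0,3): δ = 24.99°  ✓
  (0,4): δ = 114.87°  ·
  (1,2): δ = 99.45°  ·
  (1,3): δ = 32.91°  ✓
  (1,4): δ = 56.97°  ·
  (2,3): δ = 113.46°  ·
  (2,4): δ = 23.58°  ✓
  (3,4): δ = 90.12°  ·
antipodal pairs: 4

count = 4; pairs: (0,2), (0,3), (1,3), (2,4)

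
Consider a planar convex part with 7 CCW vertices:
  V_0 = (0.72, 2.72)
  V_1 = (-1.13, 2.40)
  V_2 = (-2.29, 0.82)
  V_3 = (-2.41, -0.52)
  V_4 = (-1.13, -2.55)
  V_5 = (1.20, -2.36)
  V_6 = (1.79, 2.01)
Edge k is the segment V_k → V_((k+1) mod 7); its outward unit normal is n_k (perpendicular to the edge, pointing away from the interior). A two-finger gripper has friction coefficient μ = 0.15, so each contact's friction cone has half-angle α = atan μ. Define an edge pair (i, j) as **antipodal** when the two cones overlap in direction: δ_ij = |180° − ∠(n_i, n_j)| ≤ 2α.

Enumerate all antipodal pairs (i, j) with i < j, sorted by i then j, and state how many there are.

count = 2; pairs: (0,4), (2,5)

α = atan 0.15 = 8.53°;  2α = 17.06°
n_0 = (-0.1704, +0.9854)
n_1 = (-0.8061, +0.5918)
n_2 = (-0.9960, +0.0892)
n_3 = (-0.8459, -0.5334)
n_4 = (+0.0813, -0.9967)
n_5 = (+0.9910, -0.1338)
n_6 = (+0.5529, +0.8332)
  (0,1): δ = 136.10°  ·
  (0,2): δ = 104.93°  ·
  (0,3): δ = 67.58°  ·
  (0,4): δ = 5.15°  ✓
  (0,5): δ = 72.50°  ·
  (0,6): δ = 136.62°  ·
  (1,2): δ = 148.83°  ·
  (1,3): δ = 111.48°  ·
  (1,4): δ = 49.05°  ·
  (1,5): δ = 28.60°  ·
  (1,6): δ = 92.72°  ·
  (2,3): δ = 142.65°  ·
  (2,4): δ = 80.22°  ·
  (2,5): δ = 2.57°  ✓
  (2,6): δ = 61.55°  ·
  (3,4): δ = 117.57°  ·
  (3,5): δ = 39.92°  ·
  (3,6): δ = 24.20°  ·
  (4,5): δ = 102.35°  ·
  (4,6): δ = 38.23°  ·
  (5,6): δ = 115.88°  ·
antipodal pairs: 2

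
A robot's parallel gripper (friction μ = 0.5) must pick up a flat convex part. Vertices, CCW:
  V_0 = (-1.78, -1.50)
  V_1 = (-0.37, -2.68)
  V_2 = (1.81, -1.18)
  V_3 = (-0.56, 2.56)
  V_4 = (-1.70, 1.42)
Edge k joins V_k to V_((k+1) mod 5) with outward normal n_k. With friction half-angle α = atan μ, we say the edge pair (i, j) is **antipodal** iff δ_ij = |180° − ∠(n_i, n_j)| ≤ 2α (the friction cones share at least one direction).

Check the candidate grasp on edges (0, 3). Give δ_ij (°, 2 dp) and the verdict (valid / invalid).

α = atan 0.5 = 26.57°;  2α = 53.13°
edge 0: e_0 = (+1.41, -1.18);  n_0 = (-0.6418, -0.7669)
edge 3: e_3 = (-1.14, -1.14);  n_3 = (-0.7071, +0.7071)
∠(n_0, n_3) = 95.07°
δ = |180° − 95.07°| = 84.93°
84.93° > 2α = 53.13°  →  invalid

δ = 84.93°, invalid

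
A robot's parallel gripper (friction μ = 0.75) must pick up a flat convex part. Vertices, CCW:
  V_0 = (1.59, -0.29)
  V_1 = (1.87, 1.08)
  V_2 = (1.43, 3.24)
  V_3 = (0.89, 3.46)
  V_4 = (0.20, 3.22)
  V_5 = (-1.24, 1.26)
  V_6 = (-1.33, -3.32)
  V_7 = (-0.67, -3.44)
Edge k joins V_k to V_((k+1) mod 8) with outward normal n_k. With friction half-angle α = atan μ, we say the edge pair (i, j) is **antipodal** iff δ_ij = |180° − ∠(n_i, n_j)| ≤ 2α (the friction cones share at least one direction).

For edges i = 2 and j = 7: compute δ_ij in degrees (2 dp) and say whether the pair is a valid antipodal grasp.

α = atan 0.75 = 36.87°;  2α = 73.74°
edge 2: e_2 = (-0.54, +0.22);  n_2 = (+0.3773, +0.9261)
edge 7: e_7 = (+2.26, +3.15);  n_7 = (+0.8125, -0.5829)
∠(n_2, n_7) = 103.49°
δ = |180° − 103.49°| = 76.51°
76.51° > 2α = 73.74°  →  invalid

δ = 76.51°, invalid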